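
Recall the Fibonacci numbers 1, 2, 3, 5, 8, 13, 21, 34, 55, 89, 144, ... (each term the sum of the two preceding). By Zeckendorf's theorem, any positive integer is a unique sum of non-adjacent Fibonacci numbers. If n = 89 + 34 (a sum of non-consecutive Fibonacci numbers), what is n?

89 + 34 = 123.

123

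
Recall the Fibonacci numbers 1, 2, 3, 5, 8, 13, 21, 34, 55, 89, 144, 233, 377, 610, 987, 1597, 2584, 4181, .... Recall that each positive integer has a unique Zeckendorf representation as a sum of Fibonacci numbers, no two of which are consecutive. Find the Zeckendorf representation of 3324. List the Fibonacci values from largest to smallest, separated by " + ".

2584 + 610 + 89 + 34 + 5 + 2

take 2584 (≤ 3324); 3324 − 2584 = 740
take 610 (≤ 740); 740 − 610 = 130
take 89 (≤ 130); 130 − 89 = 41
take 34 (≤ 41); 41 − 34 = 7
take 5 (≤ 7); 7 − 5 = 2
take 2 (≤ 2); 2 − 2 = 0
So 3324 = 2584 + 610 + 89 + 34 + 5 + 2, with no two terms consecutive in the sequence.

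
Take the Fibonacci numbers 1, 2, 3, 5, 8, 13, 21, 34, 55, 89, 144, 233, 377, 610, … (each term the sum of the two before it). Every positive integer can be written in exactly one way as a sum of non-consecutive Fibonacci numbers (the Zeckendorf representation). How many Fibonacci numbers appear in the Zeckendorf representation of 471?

largest Fibonacci ≤ 471 is 377; 471 − 377 = 94
largest Fibonacci ≤ 94 is 89; 94 − 89 = 5
largest Fibonacci ≤ 5 is 5; 5 − 5 = 0
471 = 377 + 89 + 5, which has 3 terms.

3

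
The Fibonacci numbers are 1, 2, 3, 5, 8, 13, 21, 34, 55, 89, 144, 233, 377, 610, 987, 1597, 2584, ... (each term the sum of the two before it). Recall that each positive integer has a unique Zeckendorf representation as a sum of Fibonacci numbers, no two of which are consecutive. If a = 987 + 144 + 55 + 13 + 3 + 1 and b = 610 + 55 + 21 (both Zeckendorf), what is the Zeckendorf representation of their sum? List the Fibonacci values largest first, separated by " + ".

1597 + 233 + 55 + 3 + 1

The two numbers are 1203 and 686, so their sum is 1889.
1889 − 1597 = 292
292 − 233 = 59
59 − 55 = 4
4 − 3 = 1
1 − 1 = 0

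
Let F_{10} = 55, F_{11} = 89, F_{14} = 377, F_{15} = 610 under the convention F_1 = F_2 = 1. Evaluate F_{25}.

75025

By the addition formula F_{m+n} = F_m F_{n+1} + F_{m−1} F_n with m=11, n=14: F_{25} = 89·610 + 55·377 = 54290 + 20735 = 75025.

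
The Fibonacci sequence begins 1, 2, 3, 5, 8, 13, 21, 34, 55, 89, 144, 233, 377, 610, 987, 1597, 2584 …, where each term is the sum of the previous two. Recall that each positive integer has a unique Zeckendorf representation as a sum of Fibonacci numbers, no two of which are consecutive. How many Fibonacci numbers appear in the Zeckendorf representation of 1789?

1597 ≤ 1789 < 2584, so take 1597; remainder 192
144 ≤ 192 < 233, so take 144; remainder 48
34 ≤ 48 < 55, so take 34; remainder 14
13 ≤ 14 < 21, so take 13; remainder 1
1 ≤ 1 < 2, so take 1; remainder 0
1789 = 1597 + 144 + 34 + 13 + 1, which has 5 terms.

5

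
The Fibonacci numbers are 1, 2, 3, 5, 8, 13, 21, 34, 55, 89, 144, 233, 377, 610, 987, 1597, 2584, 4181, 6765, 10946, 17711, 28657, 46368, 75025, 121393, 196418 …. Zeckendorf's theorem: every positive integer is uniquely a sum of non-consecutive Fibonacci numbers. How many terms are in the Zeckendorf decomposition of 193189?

10

Repeatedly subtract the largest Fibonacci number that fits:
193189: greatest Fibonacci not exceeding it is 121393, leaving 71796
71796: greatest Fibonacci not exceeding it is 46368, leaving 25428
25428: greatest Fibonacci not exceeding it is 17711, leaving 7717
7717: greatest Fibonacci not exceeding it is 6765, leaving 952
952: greatest Fibonacci not exceeding it is 610, leaving 342
342: greatest Fibonacci not exceeding it is 233, leaving 109
109: greatest Fibonacci not exceeding it is 89, leaving 20
20: greatest Fibonacci not exceeding it is 13, leaving 7
7: greatest Fibonacci not exceeding it is 5, leaving 2
2: greatest Fibonacci not exceeding it is 2, leaving 0
193189 = 121393 + 46368 + 17711 + 6765 + 610 + 233 + 89 + 13 + 5 + 2, which has 10 terms.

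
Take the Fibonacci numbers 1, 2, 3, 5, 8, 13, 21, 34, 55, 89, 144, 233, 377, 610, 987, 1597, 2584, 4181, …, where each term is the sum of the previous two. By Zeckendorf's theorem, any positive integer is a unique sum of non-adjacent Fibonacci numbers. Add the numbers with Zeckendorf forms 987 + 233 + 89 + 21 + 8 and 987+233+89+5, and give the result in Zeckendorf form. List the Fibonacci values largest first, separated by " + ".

2584 + 55 + 13

The two numbers are 1338 and 1314, so their sum is 2652.
largest Fibonacci ≤ 2652 is 2584; 2652 − 2584 = 68
largest Fibonacci ≤ 68 is 55; 68 − 55 = 13
largest Fibonacci ≤ 13 is 13; 13 − 13 = 0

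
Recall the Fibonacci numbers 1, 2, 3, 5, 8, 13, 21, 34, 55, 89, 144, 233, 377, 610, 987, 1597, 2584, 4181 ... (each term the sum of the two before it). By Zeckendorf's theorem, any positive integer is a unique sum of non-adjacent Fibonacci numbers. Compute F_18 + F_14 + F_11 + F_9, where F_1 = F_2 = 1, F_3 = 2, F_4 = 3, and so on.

3084

F_18 + F_14 + F_11 + F_9 = 2584 + 377 + 89 + 34 = 3084.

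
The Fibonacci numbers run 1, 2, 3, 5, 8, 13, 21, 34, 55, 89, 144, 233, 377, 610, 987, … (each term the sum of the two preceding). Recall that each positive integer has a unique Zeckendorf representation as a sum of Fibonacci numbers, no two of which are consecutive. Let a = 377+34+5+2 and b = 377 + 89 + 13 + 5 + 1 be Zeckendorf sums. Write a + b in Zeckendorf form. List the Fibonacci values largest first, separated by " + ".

The two numbers are 418 and 485, so their sum is 903.
903: greatest Fibonacci not exceeding it is 610, leaving 293
293: greatest Fibonacci not exceeding it is 233, leaving 60
60: greatest Fibonacci not exceeding it is 55, leaving 5
5: greatest Fibonacci not exceeding it is 5, leaving 0

610 + 233 + 55 + 5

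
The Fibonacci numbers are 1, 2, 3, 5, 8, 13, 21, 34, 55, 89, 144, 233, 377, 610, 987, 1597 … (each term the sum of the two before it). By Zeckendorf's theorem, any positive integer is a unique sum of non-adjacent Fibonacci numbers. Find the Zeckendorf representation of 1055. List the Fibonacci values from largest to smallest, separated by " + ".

987 + 55 + 13

Greedily peel off the largest Fibonacci term at each step:
subtract 987 from 1055: 68 remains
subtract 55 from 68: 13 remains
subtract 13 from 13: 0 remains
So 1055 = 987 + 55 + 13, with no two terms consecutive in the sequence.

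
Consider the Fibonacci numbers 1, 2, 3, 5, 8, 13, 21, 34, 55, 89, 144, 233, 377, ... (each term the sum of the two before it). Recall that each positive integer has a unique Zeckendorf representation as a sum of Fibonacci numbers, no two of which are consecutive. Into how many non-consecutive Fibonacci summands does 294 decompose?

4

subtract 233 from 294: 61 remains
subtract 55 from 61: 6 remains
subtract 5 from 6: 1 remains
subtract 1 from 1: 0 remains
294 = 233 + 55 + 5 + 1, which has 4 terms.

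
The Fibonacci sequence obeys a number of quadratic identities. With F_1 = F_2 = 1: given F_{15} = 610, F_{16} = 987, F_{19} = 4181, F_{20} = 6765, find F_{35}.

9227465

By the addition formula F_{m+n} = F_m F_{n+1} + F_{m−1} F_n with m=20, n=15: F_{35} = 6765·987 + 4181·610 = 6677055 + 2550410 = 9227465.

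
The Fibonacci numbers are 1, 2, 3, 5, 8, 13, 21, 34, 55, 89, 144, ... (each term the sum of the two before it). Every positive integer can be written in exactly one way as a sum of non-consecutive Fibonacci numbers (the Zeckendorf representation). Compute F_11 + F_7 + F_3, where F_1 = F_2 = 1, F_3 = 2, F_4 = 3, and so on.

104

F_11 + F_7 + F_3 = 89 + 13 + 2 = 104.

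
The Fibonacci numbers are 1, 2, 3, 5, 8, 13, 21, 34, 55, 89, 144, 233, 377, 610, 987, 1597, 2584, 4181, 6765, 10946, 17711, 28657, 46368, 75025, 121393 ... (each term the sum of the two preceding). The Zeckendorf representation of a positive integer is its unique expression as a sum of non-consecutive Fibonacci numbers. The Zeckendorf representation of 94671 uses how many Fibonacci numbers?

75025 ≤ 94671 < 121393, so take 75025; remainder 19646
17711 ≤ 19646 < 28657, so take 17711; remainder 1935
1597 ≤ 1935 < 2584, so take 1597; remainder 338
233 ≤ 338 < 377, so take 233; remainder 105
89 ≤ 105 < 144, so take 89; remainder 16
13 ≤ 16 < 21, so take 13; remainder 3
3 ≤ 3 < 5, so take 3; remainder 0
94671 = 75025 + 17711 + 1597 + 233 + 89 + 13 + 3, which has 7 terms.

7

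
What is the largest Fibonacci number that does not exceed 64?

55

55 ≤ 64 < 89, so the largest Fibonacci number not exceeding 64 is 55.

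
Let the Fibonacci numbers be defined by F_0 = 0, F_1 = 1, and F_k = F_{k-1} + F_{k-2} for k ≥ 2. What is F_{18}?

2584

Iterating the recurrence up to F_{12} = 144 and F_{11} = 89:
F_{13} = F_{12} + F_{11} = 144 + 89 = 233
F_{14} = F_{13} + F_{12} = 233 + 144 = 377
F_{15} = F_{14} + F_{13} = 377 + 233 = 610
F_{16} = F_{15} + F_{14} = 610 + 377 = 987
F_{17} = F_{16} + F_{15} = 987 + 610 = 1597
F_{18} = F_{17} + F_{16} = 1597 + 987 = 2584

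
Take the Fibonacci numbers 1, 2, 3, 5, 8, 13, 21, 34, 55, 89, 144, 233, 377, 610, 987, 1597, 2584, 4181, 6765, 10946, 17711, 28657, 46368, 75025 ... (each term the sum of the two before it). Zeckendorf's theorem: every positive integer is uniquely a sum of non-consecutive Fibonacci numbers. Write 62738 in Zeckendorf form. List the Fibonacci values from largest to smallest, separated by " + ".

62738: greatest Fibonacci not exceeding it is 46368, leaving 16370
16370: greatest Fibonacci not exceeding it is 10946, leaving 5424
5424: greatest Fibonacci not exceeding it is 4181, leaving 1243
1243: greatest Fibonacci not exceeding it is 987, leaving 256
256: greatest Fibonacci not exceeding it is 233, leaving 23
23: greatest Fibonacci not exceeding it is 21, leaving 2
2: greatest Fibonacci not exceeding it is 2, leaving 0
So 62738 = 46368 + 10946 + 4181 + 987 + 233 + 21 + 2, with no two terms consecutive in the sequence.

46368 + 10946 + 4181 + 987 + 233 + 21 + 2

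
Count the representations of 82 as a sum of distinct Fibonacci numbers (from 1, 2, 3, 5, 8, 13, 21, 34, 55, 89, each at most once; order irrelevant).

Starting from the Zeckendorf form and repeatedly splitting a term F_k into F_{k−1} + F_{k−2} (when neither is already used) reaches every representation.
82 = 55+21+5+1 = 55+21+3+2+1 = 55+13+8+5+1 = 55+13+8+3+2+1 = 34+21+13+8+5+1 = … (1 more), for 6 in all.

6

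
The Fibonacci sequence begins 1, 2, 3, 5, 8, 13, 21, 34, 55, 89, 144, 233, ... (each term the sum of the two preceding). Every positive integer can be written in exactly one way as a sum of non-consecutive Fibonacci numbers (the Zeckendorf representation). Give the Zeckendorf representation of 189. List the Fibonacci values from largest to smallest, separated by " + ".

144 ≤ 189 < 233, so take 144; remainder 45
34 ≤ 45 < 55, so take 34; remainder 11
8 ≤ 11 < 13, so take 8; remainder 3
3 ≤ 3 < 5, so take 3; remainder 0
So 189 = 144 + 34 + 8 + 3, with no two terms consecutive in the sequence.

144 + 34 + 8 + 3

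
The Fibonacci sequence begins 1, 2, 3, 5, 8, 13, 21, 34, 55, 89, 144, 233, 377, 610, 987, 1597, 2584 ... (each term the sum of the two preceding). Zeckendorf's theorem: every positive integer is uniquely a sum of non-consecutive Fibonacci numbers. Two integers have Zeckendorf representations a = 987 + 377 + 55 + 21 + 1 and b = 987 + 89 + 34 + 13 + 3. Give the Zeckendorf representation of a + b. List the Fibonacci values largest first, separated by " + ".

1597 + 610 + 233 + 89 + 34 + 3 + 1

The two numbers are 1441 and 1126, so their sum is 2567.
subtract 1597 from 2567: 970 remains
subtract 610 from 970: 360 remains
subtract 233 from 360: 127 remains
subtract 89 from 127: 38 remains
subtract 34 from 38: 4 remains
subtract 3 from 4: 1 remains
subtract 1 from 1: 0 remains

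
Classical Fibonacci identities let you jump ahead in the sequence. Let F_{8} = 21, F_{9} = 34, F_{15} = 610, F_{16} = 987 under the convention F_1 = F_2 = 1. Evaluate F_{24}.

46368

By the addition formula F_{m+n} = F_m F_{n+1} + F_{m−1} F_n with m=9, n=15: F_{24} = 34·987 + 21·610 = 33558 + 12810 = 46368.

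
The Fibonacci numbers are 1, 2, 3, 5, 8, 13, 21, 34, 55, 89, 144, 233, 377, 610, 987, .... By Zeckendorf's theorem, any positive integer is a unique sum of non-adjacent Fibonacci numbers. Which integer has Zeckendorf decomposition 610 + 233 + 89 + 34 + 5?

971

610 + 233 + 89 + 34 + 5 = 971.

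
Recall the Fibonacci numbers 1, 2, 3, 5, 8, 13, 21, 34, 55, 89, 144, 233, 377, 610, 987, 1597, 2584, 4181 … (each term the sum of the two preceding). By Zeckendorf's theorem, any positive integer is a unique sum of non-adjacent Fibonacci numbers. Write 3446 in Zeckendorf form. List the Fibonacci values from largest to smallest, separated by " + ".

Greedily peel off the largest Fibonacci term at each step:
3446: greatest Fibonacci not exceeding it is 2584, leaving 862
862: greatest Fibonacci not exceeding it is 610, leaving 252
252: greatest Fibonacci not exceeding it is 233, leaving 19
19: greatest Fibonacci not exceeding it is 13, leaving 6
6: greatest Fibonacci not exceeding it is 5, leaving 1
1: greatest Fibonacci not exceeding it is 1, leaving 0
So 3446 = 2584 + 610 + 233 + 13 + 5 + 1, with no two terms consecutive in the sequence.

2584 + 610 + 233 + 13 + 5 + 1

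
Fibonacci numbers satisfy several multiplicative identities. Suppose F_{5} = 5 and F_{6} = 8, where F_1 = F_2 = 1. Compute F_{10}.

55

By the doubling identity F_{2k} = F_k(2F_{k+1} − F_k): F_{10} = 5·(2·8 − 5) = 5·11 = 55.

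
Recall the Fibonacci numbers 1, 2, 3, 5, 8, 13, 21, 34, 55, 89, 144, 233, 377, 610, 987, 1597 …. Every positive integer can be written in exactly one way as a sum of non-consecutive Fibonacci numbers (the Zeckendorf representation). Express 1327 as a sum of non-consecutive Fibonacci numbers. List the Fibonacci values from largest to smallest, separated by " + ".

Greedy algorithm:
1327 − 987 = 340
340 − 233 = 107
107 − 89 = 18
18 − 13 = 5
5 − 5 = 0
So 1327 = 987 + 233 + 89 + 13 + 5, with no two terms consecutive in the sequence.

987 + 233 + 89 + 13 + 5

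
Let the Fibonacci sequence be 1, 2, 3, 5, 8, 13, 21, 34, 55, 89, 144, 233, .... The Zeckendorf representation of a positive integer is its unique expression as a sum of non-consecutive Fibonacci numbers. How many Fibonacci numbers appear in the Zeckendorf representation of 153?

3

Greedily peel off the largest Fibonacci term at each step:
largest Fibonacci ≤ 153 is 144; 153 − 144 = 9
largest Fibonacci ≤ 9 is 8; 9 − 8 = 1
largest Fibonacci ≤ 1 is 1; 1 − 1 = 0
153 = 144 + 8 + 1, which has 3 terms.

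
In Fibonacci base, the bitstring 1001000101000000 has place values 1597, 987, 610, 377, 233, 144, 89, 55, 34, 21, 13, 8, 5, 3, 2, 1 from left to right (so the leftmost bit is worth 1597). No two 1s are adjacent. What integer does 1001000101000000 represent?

Summing the place values of the 1 bits: 1597 + 377 + 55 + 21 = 2050.

2050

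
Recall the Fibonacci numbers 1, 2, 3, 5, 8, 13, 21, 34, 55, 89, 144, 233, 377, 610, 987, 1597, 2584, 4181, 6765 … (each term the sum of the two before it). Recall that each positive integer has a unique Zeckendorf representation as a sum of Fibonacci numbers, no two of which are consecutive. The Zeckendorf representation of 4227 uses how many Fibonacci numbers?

5

Greedily peel off the largest Fibonacci term at each step:
subtract 4181 from 4227: 46 remains
subtract 34 from 46: 12 remains
subtract 8 from 12: 4 remains
subtract 3 from 4: 1 remains
subtract 1 from 1: 0 remains
4227 = 4181 + 34 + 8 + 3 + 1, which has 5 terms.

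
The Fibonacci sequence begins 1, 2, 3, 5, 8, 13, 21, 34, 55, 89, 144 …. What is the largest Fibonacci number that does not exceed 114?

89 ≤ 114 < 144, so the largest Fibonacci number not exceeding 114 is 89.

89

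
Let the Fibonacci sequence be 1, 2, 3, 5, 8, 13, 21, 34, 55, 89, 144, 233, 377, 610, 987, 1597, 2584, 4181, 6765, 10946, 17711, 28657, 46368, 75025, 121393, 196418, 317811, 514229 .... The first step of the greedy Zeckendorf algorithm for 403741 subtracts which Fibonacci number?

317811 ≤ 403741 < 514229, so the largest Fibonacci number not exceeding 403741 is 317811.

317811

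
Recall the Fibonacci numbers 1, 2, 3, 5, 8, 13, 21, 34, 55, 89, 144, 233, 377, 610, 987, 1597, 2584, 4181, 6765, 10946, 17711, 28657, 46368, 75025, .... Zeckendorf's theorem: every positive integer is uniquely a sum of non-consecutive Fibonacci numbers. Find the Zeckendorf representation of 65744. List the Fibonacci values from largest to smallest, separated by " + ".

46368 ≤ 65744 < 75025, so take 46368; remainder 19376
17711 ≤ 19376 < 28657, so take 17711; remainder 1665
1597 ≤ 1665 < 2584, so take 1597; remainder 68
55 ≤ 68 < 89, so take 55; remainder 13
13 ≤ 13 < 21, so take 13; remainder 0
So 65744 = 46368 + 17711 + 1597 + 55 + 13, with no two terms consecutive in the sequence.

46368 + 17711 + 1597 + 55 + 13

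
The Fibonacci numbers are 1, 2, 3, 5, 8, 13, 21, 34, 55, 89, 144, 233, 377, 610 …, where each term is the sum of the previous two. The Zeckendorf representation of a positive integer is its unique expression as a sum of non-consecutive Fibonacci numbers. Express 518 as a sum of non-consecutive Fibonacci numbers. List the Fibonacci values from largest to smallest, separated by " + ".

377 + 89 + 34 + 13 + 5

subtract 377 from 518: 141 remains
subtract 89 from 141: 52 remains
subtract 34 from 52: 18 remains
subtract 13 from 18: 5 remains
subtract 5 from 5: 0 remains
So 518 = 377 + 89 + 34 + 13 + 5, with no two terms consecutive in the sequence.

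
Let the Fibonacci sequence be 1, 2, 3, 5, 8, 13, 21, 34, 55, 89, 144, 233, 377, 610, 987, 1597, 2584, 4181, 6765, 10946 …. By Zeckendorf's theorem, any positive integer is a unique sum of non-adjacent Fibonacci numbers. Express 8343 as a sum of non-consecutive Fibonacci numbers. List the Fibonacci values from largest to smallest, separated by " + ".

6765 + 987 + 377 + 144 + 55 + 13 + 2

Greedily peel off the largest Fibonacci term at each step:
take 6765 (≤ 8343); 8343 − 6765 = 1578
take 987 (≤ 1578); 1578 − 987 = 591
take 377 (≤ 591); 591 − 377 = 214
take 144 (≤ 214); 214 − 144 = 70
take 55 (≤ 70); 70 − 55 = 15
take 13 (≤ 15); 15 − 13 = 2
take 2 (≤ 2); 2 − 2 = 0
So 8343 = 6765 + 987 + 377 + 144 + 55 + 13 + 2, with no two terms consecutive in the sequence.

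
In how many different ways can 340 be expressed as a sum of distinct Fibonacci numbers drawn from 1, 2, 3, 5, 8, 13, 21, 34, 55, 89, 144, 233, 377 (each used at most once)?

Each representation comes from the Zeckendorf form by replacing some F_k with F_{k−1} + F_{k−2} where possible.
340 = 233+89+13+5 = 233+89+13+3+2 = 233+55+34+13+5 = … (8 more), for 11 in all.

11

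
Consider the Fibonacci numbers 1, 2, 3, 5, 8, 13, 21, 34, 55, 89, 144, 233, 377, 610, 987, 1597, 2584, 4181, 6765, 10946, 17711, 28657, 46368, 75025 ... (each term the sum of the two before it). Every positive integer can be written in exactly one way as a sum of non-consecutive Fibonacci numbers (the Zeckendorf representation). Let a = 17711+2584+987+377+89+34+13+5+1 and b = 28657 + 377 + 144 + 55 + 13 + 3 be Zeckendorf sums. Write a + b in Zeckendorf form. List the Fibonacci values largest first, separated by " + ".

46368 + 4181 + 377 + 89 + 34 + 1

The two numbers are 21801 and 29249, so their sum is 51050.
51050: greatest Fibonacci not exceeding it is 46368, leaving 4682
4682: greatest Fibonacci not exceeding it is 4181, leaving 501
501: greatest Fibonacci not exceeding it is 377, leaving 124
124: greatest Fibonacci not exceeding it is 89, leaving 35
35: greatest Fibonacci not exceeding it is 34, leaving 1
1: greatest Fibonacci not exceeding it is 1, leaving 0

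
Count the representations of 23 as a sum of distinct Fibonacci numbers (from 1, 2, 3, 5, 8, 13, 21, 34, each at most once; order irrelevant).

3

23 = 21+2 = 13+8+2 = 13+5+3+2 — 3 representations.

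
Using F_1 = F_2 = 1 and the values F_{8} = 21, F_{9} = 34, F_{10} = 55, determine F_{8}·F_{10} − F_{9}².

21·55 − 34² = 1155 − 1156 = -1. (Cassini's identity: F_{k−1}F_{k+1} − F_k² = (−1)^k.)

-1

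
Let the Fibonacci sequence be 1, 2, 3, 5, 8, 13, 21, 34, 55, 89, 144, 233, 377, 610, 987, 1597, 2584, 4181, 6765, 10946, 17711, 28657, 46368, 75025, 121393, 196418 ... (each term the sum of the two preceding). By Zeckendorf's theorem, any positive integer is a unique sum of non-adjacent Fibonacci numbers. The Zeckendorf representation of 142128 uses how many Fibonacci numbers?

6

subtract 121393 from 142128: 20735 remains
subtract 17711 from 20735: 3024 remains
subtract 2584 from 3024: 440 remains
subtract 377 from 440: 63 remains
subtract 55 from 63: 8 remains
subtract 8 from 8: 0 remains
142128 = 121393 + 17711 + 2584 + 377 + 55 + 8, which has 6 terms.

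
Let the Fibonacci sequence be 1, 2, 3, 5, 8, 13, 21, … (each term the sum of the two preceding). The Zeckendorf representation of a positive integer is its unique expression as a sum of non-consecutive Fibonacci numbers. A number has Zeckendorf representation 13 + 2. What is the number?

15

13 + 2 = 15.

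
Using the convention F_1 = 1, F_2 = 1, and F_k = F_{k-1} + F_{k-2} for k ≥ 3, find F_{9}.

F_{2} = F_{1} + F_{0} = 1 + 0 = 1
F_{3} = F_{2} + F_{1} = 1 + 1 = 2
F_{4} = F_{3} + F_{2} = 2 + 1 = 3
F_{5} = F_{4} + F_{3} = 3 + 2 = 5
F_{6} = F_{5} + F_{4} = 5 + 3 = 8
F_{7} = F_{6} + F_{5} = 8 + 5 = 13
F_{8} = F_{7} + F_{6} = 13 + 8 = 21
F_{9} = F_{8} + F_{7} = 21 + 13 = 34

34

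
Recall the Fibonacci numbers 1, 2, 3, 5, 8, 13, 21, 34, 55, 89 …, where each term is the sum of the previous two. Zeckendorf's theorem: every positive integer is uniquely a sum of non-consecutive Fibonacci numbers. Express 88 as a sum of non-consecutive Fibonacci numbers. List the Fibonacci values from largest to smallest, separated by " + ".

55 + 21 + 8 + 3 + 1

Greedily peel off the largest Fibonacci term at each step:
88: greatest Fibonacci not exceeding it is 55, leaving 33
33: greatest Fibonacci not exceeding it is 21, leaving 12
12: greatest Fibonacci not exceeding it is 8, leaving 4
4: greatest Fibonacci not exceeding it is 3, leaving 1
1: greatest Fibonacci not exceeding it is 1, leaving 0
So 88 = 55 + 21 + 8 + 3 + 1, with no two terms consecutive in the sequence.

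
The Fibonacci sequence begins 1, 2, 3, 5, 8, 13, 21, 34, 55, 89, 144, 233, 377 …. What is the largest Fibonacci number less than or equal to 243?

233

233 ≤ 243 < 377, so the largest Fibonacci number not exceeding 243 is 233.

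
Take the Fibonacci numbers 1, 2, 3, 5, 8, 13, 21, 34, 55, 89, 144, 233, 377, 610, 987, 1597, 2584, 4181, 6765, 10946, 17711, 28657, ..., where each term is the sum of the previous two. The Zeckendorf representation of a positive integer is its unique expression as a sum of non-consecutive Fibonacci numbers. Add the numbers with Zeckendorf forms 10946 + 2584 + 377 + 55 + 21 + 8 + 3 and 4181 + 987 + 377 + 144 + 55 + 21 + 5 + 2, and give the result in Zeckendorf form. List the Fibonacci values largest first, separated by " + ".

The two numbers are 13994 and 5772, so their sum is 19766.
Greedily peel off the largest Fibonacci term at each step:
19766: greatest Fibonacci not exceeding it is 17711, leaving 2055
2055: greatest Fibonacci not exceeding it is 1597, leaving 458
458: greatest Fibonacci not exceeding it is 377, leaving 81
81: greatest Fibonacci not exceeding it is 55, leaving 26
26: greatest Fibonacci not exceeding it is 21, leaving 5
5: greatest Fibonacci not exceeding it is 5, leaving 0

17711 + 1597 + 377 + 55 + 21 + 5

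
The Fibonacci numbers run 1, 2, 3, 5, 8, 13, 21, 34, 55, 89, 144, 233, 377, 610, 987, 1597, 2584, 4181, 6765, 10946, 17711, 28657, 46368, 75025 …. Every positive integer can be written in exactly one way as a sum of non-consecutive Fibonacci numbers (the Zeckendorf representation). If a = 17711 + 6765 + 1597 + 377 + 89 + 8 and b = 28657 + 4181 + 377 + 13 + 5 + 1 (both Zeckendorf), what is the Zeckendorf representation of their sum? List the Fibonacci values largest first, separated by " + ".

46368 + 10946 + 1597 + 610 + 233 + 21 + 5 + 1

The two numbers are 26547 and 33234, so their sum is 59781.
take 46368 (≤ 59781); 59781 − 46368 = 13413
take 10946 (≤ 13413); 13413 − 10946 = 2467
take 1597 (≤ 2467); 2467 − 1597 = 870
take 610 (≤ 870); 870 − 610 = 260
take 233 (≤ 260); 260 − 233 = 27
take 21 (≤ 27); 27 − 21 = 6
take 5 (≤ 6); 6 − 5 = 1
take 1 (≤ 1); 1 − 1 = 0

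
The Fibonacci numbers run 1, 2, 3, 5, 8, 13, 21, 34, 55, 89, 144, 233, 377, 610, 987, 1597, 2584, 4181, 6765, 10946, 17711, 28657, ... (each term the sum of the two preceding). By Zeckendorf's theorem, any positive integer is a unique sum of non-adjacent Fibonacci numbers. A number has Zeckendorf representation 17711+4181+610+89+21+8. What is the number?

17711+4181+610+89+21+8 = 22620.

22620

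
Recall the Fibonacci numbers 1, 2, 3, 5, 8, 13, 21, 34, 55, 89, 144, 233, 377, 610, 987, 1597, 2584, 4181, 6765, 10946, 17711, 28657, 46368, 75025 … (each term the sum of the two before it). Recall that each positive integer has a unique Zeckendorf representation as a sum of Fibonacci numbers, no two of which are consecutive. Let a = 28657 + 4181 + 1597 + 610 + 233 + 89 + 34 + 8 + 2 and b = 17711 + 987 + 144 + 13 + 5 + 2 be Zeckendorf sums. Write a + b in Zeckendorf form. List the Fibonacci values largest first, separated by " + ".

46368 + 6765 + 987 + 144 + 8 + 1

The two numbers are 35411 and 18862, so their sum is 54273.
Greedily peel off the largest Fibonacci term at each step:
take 46368 (≤ 54273); 54273 − 46368 = 7905
take 6765 (≤ 7905); 7905 − 6765 = 1140
take 987 (≤ 1140); 1140 − 987 = 153
take 144 (≤ 153); 153 − 144 = 9
take 8 (≤ 9); 9 − 8 = 1
take 1 (≤ 1); 1 − 1 = 0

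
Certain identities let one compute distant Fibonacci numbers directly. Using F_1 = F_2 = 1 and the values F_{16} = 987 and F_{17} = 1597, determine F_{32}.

By the doubling identity F_{2k} = F_k(2F_{k+1} − F_k): F_{32} = 987·(2·1597 − 987) = 987·2207 = 2178309.

2178309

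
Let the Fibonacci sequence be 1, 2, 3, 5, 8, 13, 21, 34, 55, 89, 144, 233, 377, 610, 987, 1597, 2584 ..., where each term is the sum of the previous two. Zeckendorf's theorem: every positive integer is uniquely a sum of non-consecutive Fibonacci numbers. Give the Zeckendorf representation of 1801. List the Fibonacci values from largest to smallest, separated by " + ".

Greedily peel off the largest Fibonacci term at each step:
take 1597 (≤ 1801); 1801 − 1597 = 204
take 144 (≤ 204); 204 − 144 = 60
take 55 (≤ 60); 60 − 55 = 5
take 5 (≤ 5); 5 − 5 = 0
So 1801 = 1597 + 144 + 55 + 5, with no two terms consecutive in the sequence.

1597 + 144 + 55 + 5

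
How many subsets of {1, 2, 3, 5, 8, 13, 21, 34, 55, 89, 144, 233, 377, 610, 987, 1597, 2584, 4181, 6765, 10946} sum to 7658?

Each representation comes from the Zeckendorf form by replacing some F_k with F_{k−1} + F_{k−2} where possible.
7658 = 6765+610+233+34+13+3 = 6765+610+233+34+13+2+1 = 6765+610+233+34+8+5+3 = … (63 more), for 66 in all.

66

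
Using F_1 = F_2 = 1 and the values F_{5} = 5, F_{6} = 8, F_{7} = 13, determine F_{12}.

By the addition formula F_{m+n} = F_m F_{n+1} + F_{m−1} F_n with m=7, n=5: F_{12} = 13·8 + 8·5 = 104 + 40 = 144.

144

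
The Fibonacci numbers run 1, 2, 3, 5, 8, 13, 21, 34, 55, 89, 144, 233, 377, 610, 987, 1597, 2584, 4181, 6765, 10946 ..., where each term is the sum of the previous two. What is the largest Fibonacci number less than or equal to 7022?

6765

6765 ≤ 7022 < 10946, so the largest Fibonacci number not exceeding 7022 is 6765.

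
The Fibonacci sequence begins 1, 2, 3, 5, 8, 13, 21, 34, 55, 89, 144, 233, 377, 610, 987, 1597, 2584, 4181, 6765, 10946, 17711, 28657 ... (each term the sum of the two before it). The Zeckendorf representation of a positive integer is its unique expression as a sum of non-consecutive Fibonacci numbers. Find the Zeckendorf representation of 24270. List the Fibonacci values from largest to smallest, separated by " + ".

17711 ≤ 24270 < 28657, so take 17711; remainder 6559
4181 ≤ 6559 < 6765, so take 4181; remainder 2378
1597 ≤ 2378 < 2584, so take 1597; remainder 781
610 ≤ 781 < 987, so take 610; remainder 171
144 ≤ 171 < 233, so take 144; remainder 27
21 ≤ 27 < 34, so take 21; remainder 6
5 ≤ 6 < 8, so take 5; remainder 1
1 ≤ 1 < 2, so take 1; remainder 0
So 24270 = 17711 + 4181 + 1597 + 610 + 144 + 21 + 5 + 1, with no two terms consecutive in the sequence.

17711 + 4181 + 1597 + 610 + 144 + 21 + 5 + 1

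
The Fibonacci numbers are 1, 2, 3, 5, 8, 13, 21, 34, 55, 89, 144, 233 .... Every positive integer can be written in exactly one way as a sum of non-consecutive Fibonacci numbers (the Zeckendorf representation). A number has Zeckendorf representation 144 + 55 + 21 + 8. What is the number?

228

144 + 55 + 21 + 8 = 228.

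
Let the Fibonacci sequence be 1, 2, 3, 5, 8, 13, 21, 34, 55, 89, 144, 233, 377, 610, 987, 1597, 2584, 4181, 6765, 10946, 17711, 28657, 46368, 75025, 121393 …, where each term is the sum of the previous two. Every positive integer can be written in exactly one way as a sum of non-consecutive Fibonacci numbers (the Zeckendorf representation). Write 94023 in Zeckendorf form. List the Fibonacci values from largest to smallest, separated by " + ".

75025 + 17711 + 987 + 233 + 55 + 8 + 3 + 1

Greedily peel off the largest Fibonacci term at each step:
take 75025 (≤ 94023); 94023 − 75025 = 18998
take 17711 (≤ 18998); 18998 − 17711 = 1287
take 987 (≤ 1287); 1287 − 987 = 300
take 233 (≤ 300); 300 − 233 = 67
take 55 (≤ 67); 67 − 55 = 12
take 8 (≤ 12); 12 − 8 = 4
take 3 (≤ 4); 4 − 3 = 1
take 1 (≤ 1); 1 − 1 = 0
So 94023 = 75025 + 17711 + 987 + 233 + 55 + 8 + 3 + 1, with no two terms consecutive in the sequence.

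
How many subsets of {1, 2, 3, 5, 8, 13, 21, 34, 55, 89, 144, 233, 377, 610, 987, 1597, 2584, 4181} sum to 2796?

Starting from the Zeckendorf form and repeatedly splitting a term F_k into F_{k−1} + F_{k−2} (when neither is already used) reaches every representation.
2796 = 2584+144+55+13 = 2584+144+55+8+5 = 2584+144+34+21+13 = 1597+987+144+55+13 = … (26 more), for 30 in all.

30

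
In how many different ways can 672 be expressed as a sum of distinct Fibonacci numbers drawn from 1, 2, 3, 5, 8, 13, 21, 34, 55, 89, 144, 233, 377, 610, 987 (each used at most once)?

Starting from the Zeckendorf form and repeatedly splitting a term F_k into F_{k−1} + F_{k−2} (when neither is already used) reaches every representation.
672 = 610+55+5+2 = 610+34+21+5+2 = 377+233+55+5+2 = 610+34+13+8+5+2 = … (5 more), for 9 in all.

9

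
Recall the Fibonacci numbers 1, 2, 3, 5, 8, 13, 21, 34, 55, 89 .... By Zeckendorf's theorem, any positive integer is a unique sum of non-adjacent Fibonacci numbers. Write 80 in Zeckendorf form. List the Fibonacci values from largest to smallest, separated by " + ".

55 ≤ 80 < 89, so take 55; remainder 25
21 ≤ 25 < 34, so take 21; remainder 4
3 ≤ 4 < 5, so take 3; remainder 1
1 ≤ 1 < 2, so take 1; remainder 0
So 80 = 55 + 21 + 3 + 1, with no two terms consecutive in the sequence.

55 + 21 + 3 + 1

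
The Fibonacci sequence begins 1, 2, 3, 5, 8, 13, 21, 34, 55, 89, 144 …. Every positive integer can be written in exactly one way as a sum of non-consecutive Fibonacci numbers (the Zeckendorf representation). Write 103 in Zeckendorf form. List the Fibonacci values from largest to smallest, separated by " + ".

103: greatest Fibonacci not exceeding it is 89, leaving 14
14: greatest Fibonacci not exceeding it is 13, leaving 1
1: greatest Fibonacci not exceeding it is 1, leaving 0
So 103 = 89 + 13 + 1, with no two terms consecutive in the sequence.

89 + 13 + 1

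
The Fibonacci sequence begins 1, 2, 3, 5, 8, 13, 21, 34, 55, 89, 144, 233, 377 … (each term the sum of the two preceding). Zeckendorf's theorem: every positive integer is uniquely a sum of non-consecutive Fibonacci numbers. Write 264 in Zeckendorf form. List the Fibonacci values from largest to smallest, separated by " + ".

largest Fibonacci ≤ 264 is 233; 264 − 233 = 31
largest Fibonacci ≤ 31 is 21; 31 − 21 = 10
largest Fibonacci ≤ 10 is 8; 10 − 8 = 2
largest Fibonacci ≤ 2 is 2; 2 − 2 = 0
So 264 = 233 + 21 + 8 + 2, with no two terms consecutive in the sequence.

233 + 21 + 8 + 2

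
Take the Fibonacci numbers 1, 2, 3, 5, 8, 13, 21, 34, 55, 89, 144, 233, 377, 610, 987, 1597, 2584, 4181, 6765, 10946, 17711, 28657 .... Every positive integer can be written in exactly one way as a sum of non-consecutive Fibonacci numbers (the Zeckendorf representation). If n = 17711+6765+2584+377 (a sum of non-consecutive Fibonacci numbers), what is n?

17711+6765+2584+377 = 27437.

27437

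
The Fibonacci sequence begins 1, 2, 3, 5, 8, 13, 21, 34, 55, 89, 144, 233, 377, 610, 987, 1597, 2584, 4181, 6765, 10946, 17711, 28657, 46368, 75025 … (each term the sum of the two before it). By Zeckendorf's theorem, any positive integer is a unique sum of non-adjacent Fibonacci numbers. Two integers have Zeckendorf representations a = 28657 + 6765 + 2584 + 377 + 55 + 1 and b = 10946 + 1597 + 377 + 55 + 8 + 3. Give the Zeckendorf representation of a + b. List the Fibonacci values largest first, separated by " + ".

The two numbers are 38439 and 12986, so their sum is 51425.
Greedily peel off the largest Fibonacci term at each step:
51425 − 46368 = 5057
5057 − 4181 = 876
876 − 610 = 266
266 − 233 = 33
33 − 21 = 12
12 − 8 = 4
4 − 3 = 1
1 − 1 = 0

46368 + 4181 + 610 + 233 + 21 + 8 + 3 + 1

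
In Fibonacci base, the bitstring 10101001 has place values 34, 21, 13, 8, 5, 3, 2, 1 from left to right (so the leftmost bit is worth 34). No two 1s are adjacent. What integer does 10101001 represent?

Summing the place values of the 1 bits: 34 + 13 + 5 + 1 = 53.

53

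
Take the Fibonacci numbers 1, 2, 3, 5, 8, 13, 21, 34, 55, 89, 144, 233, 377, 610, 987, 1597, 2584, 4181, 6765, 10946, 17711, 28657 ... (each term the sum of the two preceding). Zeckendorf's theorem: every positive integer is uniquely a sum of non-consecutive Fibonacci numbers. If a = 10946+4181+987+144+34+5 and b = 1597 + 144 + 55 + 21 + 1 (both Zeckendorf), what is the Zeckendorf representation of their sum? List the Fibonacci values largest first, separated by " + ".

The two numbers are 16297 and 1818, so their sum is 18115.
Greedily peel off the largest Fibonacci term at each step:
18115 − 17711 = 404
404 − 377 = 27
27 − 21 = 6
6 − 5 = 1
1 − 1 = 0

17711 + 377 + 21 + 5 + 1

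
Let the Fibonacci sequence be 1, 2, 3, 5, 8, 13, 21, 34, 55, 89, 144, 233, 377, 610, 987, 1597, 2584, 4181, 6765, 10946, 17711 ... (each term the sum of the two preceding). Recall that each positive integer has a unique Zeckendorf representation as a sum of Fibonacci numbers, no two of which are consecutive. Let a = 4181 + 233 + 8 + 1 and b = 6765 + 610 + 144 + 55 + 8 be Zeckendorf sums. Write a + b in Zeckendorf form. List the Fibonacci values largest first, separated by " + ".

10946 + 987 + 55 + 13 + 3 + 1

The two numbers are 4423 and 7582, so their sum is 12005.
subtract 10946 from 12005: 1059 remains
subtract 987 from 1059: 72 remains
subtract 55 from 72: 17 remains
subtract 13 from 17: 4 remains
subtract 3 from 4: 1 remains
subtract 1 from 1: 0 remains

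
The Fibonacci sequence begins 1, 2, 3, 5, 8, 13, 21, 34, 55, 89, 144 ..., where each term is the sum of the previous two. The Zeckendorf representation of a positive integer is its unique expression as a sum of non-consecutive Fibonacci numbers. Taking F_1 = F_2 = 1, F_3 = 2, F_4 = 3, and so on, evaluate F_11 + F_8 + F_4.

F_11 + F_8 + F_4 = 89 + 21 + 3 = 113.

113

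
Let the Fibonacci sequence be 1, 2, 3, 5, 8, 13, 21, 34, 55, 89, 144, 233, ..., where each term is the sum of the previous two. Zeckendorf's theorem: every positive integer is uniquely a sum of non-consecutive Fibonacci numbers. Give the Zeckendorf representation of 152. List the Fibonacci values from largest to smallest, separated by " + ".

144 + 8

Repeatedly subtract the largest Fibonacci number that fits:
subtract 144 from 152: 8 remains
subtract 8 from 8: 0 remains
So 152 = 144 + 8, with no two terms consecutive in the sequence.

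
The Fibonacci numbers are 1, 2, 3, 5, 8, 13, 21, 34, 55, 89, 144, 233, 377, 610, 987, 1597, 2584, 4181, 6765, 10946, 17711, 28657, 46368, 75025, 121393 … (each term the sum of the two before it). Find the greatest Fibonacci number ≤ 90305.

75025 ≤ 90305 < 121393, so the largest Fibonacci number not exceeding 90305 is 75025.

75025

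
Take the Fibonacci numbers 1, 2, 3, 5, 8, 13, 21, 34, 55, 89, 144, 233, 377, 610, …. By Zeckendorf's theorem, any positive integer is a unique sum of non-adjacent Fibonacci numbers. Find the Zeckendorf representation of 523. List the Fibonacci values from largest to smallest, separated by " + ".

377 + 144 + 2

Repeatedly subtract the largest Fibonacci number that fits:
523: greatest Fibonacci not exceeding it is 377, leaving 146
146: greatest Fibonacci not exceeding it is 144, leaving 2
2: greatest Fibonacci not exceeding it is 2, leaving 0
So 523 = 377 + 144 + 2, with no two terms consecutive in the sequence.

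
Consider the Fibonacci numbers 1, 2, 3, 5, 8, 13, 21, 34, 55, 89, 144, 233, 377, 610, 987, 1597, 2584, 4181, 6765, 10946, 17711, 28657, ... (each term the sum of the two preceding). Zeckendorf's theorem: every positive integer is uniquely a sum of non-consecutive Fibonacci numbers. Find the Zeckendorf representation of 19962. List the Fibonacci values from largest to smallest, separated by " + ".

17711 + 1597 + 610 + 34 + 8 + 2

17711 ≤ 19962 < 28657, so take 17711; remainder 2251
1597 ≤ 2251 < 2584, so take 1597; remainder 654
610 ≤ 654 < 987, so take 610; remainder 44
34 ≤ 44 < 55, so take 34; remainder 10
8 ≤ 10 < 13, so take 8; remainder 2
2 ≤ 2 < 3, so take 2; remainder 0
So 19962 = 17711 + 1597 + 610 + 34 + 8 + 2, with no two terms consecutive in the sequence.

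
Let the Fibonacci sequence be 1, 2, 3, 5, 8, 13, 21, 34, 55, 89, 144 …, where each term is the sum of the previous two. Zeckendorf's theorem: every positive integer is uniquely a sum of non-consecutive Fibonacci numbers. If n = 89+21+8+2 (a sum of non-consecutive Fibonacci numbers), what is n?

89+21+8+2 = 120.

120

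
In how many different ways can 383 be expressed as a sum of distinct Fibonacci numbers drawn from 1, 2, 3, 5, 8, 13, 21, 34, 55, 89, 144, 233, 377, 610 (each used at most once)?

383 = 377+5+1 = 377+3+2+1 = 233+144+5+1 = 233+144+3+2+1 = … (6 more), for 10 in all.

10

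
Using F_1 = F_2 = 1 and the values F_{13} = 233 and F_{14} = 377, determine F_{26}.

121393

By the doubling identity F_{2k} = F_k(2F_{k+1} − F_k): F_{26} = 233·(2·377 − 233) = 233·521 = 121393.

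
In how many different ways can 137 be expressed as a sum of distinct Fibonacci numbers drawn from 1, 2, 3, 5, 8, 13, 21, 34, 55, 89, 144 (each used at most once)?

7

Starting from the Zeckendorf form and repeatedly splitting a term F_k into F_{k−1} + F_{k−2} (when neither is already used) reaches every representation.
137 = 89+34+13+1 = 89+34+8+5+1 = 89+34+8+3+2+1 = … (4 more), for 7 in all.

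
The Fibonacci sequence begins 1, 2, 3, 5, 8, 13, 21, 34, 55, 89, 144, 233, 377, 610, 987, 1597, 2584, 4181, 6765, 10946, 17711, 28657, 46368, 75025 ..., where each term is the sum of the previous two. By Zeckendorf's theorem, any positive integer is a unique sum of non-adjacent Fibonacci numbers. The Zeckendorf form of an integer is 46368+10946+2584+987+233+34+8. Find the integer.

46368+10946+2584+987+233+34+8 = 61160.

61160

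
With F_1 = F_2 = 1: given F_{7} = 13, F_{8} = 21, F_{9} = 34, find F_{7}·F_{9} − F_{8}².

1

13·34 − 21² = 442 − 441 = 1. (Cassini's identity: F_{k−1}F_{k+1} − F_k² = (−1)^k.)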